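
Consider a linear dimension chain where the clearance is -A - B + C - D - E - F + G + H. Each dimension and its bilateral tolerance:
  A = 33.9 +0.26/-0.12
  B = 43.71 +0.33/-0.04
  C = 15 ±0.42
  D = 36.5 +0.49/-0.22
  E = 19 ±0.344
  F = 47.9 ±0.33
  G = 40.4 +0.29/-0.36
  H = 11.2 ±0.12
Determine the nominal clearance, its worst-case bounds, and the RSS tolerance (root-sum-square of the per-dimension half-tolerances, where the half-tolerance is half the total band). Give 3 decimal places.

Stack each dimension's contribution:
  -A: nom -33.900 → Σnom=-33.900; wc +0.120/-0.260 → slack +0.120/-0.260; half-tol=0.190, Σhalf²=0.036100
  -B: nom -43.710 → Σnom=-77.610; wc +0.040/-0.330 → slack +0.160/-0.590; half-tol=0.185, Σhalf²=0.070325
  +C: nom +15.000 → Σnom=-62.610; wc +0.420/-0.420 → slack +0.580/-1.010; half-tol=0.420, Σhalf²=0.246725
  -D: nom -36.500 → Σnom=-99.110; wc +0.220/-0.490 → slack +0.800/-1.500; half-tol=0.355, Σhalf²=0.372750
  -E: nom -19.000 → Σnom=-118.110; wc +0.344/-0.344 → slack +1.144/-1.844; half-tol=0.344, Σhalf²=0.491086
  -F: nom -47.900 → Σnom=-166.010; wc +0.330/-0.330 → slack +1.474/-2.174; half-tol=0.330, Σhalf²=0.599986
  +G: nom +40.400 → Σnom=-125.610; wc +0.290/-0.360 → slack +1.764/-2.534; half-tol=0.325, Σhalf²=0.705611
  +H: nom +11.200 → Σnom=-114.410; wc +0.120/-0.120 → slack +1.884/-2.654; half-tol=0.120, Σhalf²=0.720011
Nominal = -114.410. Worst-case = [-114.410 - 2.654, -114.410 + 1.884] = [-117.064, -112.526]. RSS = √0.720011 = 0.849.

nominal=-114.410 wc=[-117.064,-112.526] rss=0.849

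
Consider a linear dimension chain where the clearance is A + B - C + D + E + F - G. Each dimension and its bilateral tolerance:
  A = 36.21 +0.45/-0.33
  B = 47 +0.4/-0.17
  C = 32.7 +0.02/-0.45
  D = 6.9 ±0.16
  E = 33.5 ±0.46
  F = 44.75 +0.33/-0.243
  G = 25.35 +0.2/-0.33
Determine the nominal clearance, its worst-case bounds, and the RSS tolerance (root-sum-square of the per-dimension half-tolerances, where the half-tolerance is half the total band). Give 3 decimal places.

Stack each dimension's contribution:
  +A: nom +36.210 → Σnom=36.210; wc +0.450/-0.330 → slack +0.450/-0.330; half-tol=0.390, Σhalf²=0.152100
  +B: nom +47.000 → Σnom=83.210; wc +0.400/-0.170 → slack +0.850/-0.500; half-tol=0.285, Σhalf²=0.233325
  -C: nom -32.700 → Σnom=50.510; wc +0.450/-0.020 → slack +1.300/-0.520; half-tol=0.235, Σhalf²=0.288550
  +D: nom +6.900 → Σnom=57.410; wc +0.160/-0.160 → slack +1.460/-0.680; half-tol=0.160, Σhalf²=0.314150
  +E: nom +33.500 → Σnom=90.910; wc +0.460/-0.460 → slack +1.920/-1.140; half-tol=0.460, Σhalf²=0.525750
  +F: nom +44.750 → Σnom=135.660; wc +0.330/-0.243 → slack +2.250/-1.383; half-tol=0.286, Σhalf²=0.607832
  -G: nom -25.350 → Σnom=110.310; wc +0.330/-0.200 → slack +2.580/-1.583; half-tol=0.265, Σhalf²=0.678057
Nominal = 110.310. Worst-case = [110.310 - 1.583, 110.310 + 2.580] = [108.727, 112.890]. RSS = √0.678057 = 0.823.

nominal=110.310 wc=[108.727,112.890] rss=0.823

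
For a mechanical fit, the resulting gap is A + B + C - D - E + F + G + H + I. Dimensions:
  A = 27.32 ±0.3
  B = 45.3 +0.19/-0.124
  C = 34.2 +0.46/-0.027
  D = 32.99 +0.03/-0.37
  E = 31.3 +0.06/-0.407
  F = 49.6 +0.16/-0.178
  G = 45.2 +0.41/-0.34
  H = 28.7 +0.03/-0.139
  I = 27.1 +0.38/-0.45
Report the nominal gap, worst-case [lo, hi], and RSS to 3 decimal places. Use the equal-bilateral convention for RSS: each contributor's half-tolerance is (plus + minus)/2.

nominal=193.130 wc=[191.482,195.837] rss=0.786

Stack each dimension's contribution:
  +A: nom +27.320 → Σnom=27.320; wc +0.300/-0.300 → slack +0.300/-0.300; half-tol=0.300, Σhalf²=0.090000
  +B: nom +45.300 → Σnom=72.620; wc +0.190/-0.124 → slack +0.490/-0.424; half-tol=0.157, Σhalf²=0.114649
  +C: nom +34.200 → Σnom=106.820; wc +0.460/-0.027 → slack +0.950/-0.451; half-tol=0.244, Σhalf²=0.173941
  -D: nom -32.990 → Σnom=73.830; wc +0.370/-0.030 → slack +1.320/-0.481; half-tol=0.200, Σhalf²=0.213941
  -E: nom -31.300 → Σnom=42.530; wc +0.407/-0.060 → slack +1.727/-0.541; half-tol=0.233, Σhalf²=0.268464
  +F: nom +49.600 → Σnom=92.130; wc +0.160/-0.178 → slack +1.887/-0.719; half-tol=0.169, Σhalf²=0.297025
  +G: nom +45.200 → Σnom=137.330; wc +0.410/-0.340 → slack +2.297/-1.059; half-tol=0.375, Σhalf²=0.437650
  +H: nom +28.700 → Σnom=166.030; wc +0.030/-0.139 → slack +2.327/-1.198; half-tol=0.085, Σhalf²=0.444790
  +I: nom +27.100 → Σnom=193.130; wc +0.380/-0.450 → slack +2.707/-1.648; half-tol=0.415, Σhalf²=0.617015
Nominal = 193.130. Worst-case = [193.130 - 1.648, 193.130 + 2.707] = [191.482, 195.837]. RSS = √0.617015 = 0.786.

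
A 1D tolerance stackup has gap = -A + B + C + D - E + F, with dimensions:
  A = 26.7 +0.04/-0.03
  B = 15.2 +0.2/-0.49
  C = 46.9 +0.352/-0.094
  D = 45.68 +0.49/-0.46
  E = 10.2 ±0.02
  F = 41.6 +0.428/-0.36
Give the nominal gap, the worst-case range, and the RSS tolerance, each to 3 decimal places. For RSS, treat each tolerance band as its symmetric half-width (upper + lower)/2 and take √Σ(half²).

Stack each dimension's contribution:
  -A: nom -26.700 → Σnom=-26.700; wc +0.030/-0.040 → slack +0.030/-0.040; half-tol=0.035, Σhalf²=0.001225
  +B: nom +15.200 → Σnom=-11.500; wc +0.200/-0.490 → slack +0.230/-0.530; half-tol=0.345, Σhalf²=0.120250
  +C: nom +46.900 → Σnom=35.400; wc +0.352/-0.094 → slack +0.582/-0.624; half-tol=0.223, Σhalf²=0.169979
  +D: nom +45.680 → Σnom=81.080; wc +0.490/-0.460 → slack +1.072/-1.084; half-tol=0.475, Σhalf²=0.395604
  -E: nom -10.200 → Σnom=70.880; wc +0.020/-0.020 → slack +1.092/-1.104; half-tol=0.020, Σhalf²=0.396004
  +F: nom +41.600 → Σnom=112.480; wc +0.428/-0.360 → slack +1.520/-1.464; half-tol=0.394, Σhalf²=0.551240
Nominal = 112.480. Worst-case = [112.480 - 1.464, 112.480 + 1.520] = [111.016, 114.000]. RSS = √0.551240 = 0.742.

nominal=112.480 wc=[111.016,114.000] rss=0.742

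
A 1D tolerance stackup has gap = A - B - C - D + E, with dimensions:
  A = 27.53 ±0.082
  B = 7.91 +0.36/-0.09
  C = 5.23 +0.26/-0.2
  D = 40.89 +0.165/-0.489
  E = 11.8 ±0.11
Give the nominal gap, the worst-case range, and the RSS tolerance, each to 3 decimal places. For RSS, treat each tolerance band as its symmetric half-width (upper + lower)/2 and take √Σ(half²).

Stack each dimension's contribution:
  +A: nom +27.530 → Σnom=27.530; wc +0.082/-0.082 → slack +0.082/-0.082; half-tol=0.082, Σhalf²=0.006724
  -B: nom -7.910 → Σnom=19.620; wc +0.090/-0.360 → slack +0.172/-0.442; half-tol=0.225, Σhalf²=0.057349
  -C: nom -5.230 → Σnom=14.390; wc +0.200/-0.260 → slack +0.372/-0.702; half-tol=0.230, Σhalf²=0.110249
  -D: nom -40.890 → Σnom=-26.500; wc +0.489/-0.165 → slack +0.861/-0.867; half-tol=0.327, Σhalf²=0.217178
  +E: nom +11.800 → Σnom=-14.700; wc +0.110/-0.110 → slack +0.971/-0.977; half-tol=0.110, Σhalf²=0.229278
Nominal = -14.700. Worst-case = [-14.700 - 0.977, -14.700 + 0.971] = [-15.677, -13.729]. RSS = √0.229278 = 0.479.

nominal=-14.700 wc=[-15.677,-13.729] rss=0.479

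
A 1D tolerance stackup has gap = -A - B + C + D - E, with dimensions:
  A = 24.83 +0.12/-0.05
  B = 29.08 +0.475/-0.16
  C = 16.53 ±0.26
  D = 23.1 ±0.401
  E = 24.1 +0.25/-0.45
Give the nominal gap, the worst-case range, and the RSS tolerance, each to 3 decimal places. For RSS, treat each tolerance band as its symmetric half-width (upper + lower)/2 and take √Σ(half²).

nominal=-38.380 wc=[-39.886,-37.059] rss=0.677

Stack each dimension's contribution:
  -A: nom -24.830 → Σnom=-24.830; wc +0.050/-0.120 → slack +0.050/-0.120; half-tol=0.085, Σhalf²=0.007225
  -B: nom -29.080 → Σnom=-53.910; wc +0.160/-0.475 → slack +0.210/-0.595; half-tol=0.318, Σhalf²=0.108031
  +C: nom +16.530 → Σnom=-37.380; wc +0.260/-0.260 → slack +0.470/-0.855; half-tol=0.260, Σhalf²=0.175631
  +D: nom +23.100 → Σnom=-14.280; wc +0.401/-0.401 → slack +0.871/-1.256; half-tol=0.401, Σhalf²=0.336432
  -E: nom -24.100 → Σnom=-38.380; wc +0.450/-0.250 → slack +1.321/-1.506; half-tol=0.350, Σhalf²=0.458932
Nominal = -38.380. Worst-case = [-38.380 - 1.506, -38.380 + 1.321] = [-39.886, -37.059]. RSS = √0.458932 = 0.677.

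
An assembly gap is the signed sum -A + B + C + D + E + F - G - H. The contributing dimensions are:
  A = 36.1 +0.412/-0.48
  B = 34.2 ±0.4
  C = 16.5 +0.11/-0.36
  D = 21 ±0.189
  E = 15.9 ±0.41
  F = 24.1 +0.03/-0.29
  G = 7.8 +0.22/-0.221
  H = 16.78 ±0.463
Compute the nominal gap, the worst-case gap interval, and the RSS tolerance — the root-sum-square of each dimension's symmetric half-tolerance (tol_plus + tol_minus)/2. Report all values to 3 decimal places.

Stack each dimension's contribution:
  -A: nom -36.100 → Σnom=-36.100; wc +0.480/-0.412 → slack +0.480/-0.412; half-tol=0.446, Σhalf²=0.198916
  +B: nom +34.200 → Σnom=-1.900; wc +0.400/-0.400 → slack +0.880/-0.812; half-tol=0.400, Σhalf²=0.358916
  +C: nom +16.500 → Σnom=14.600; wc +0.110/-0.360 → slack +0.990/-1.172; half-tol=0.235, Σhalf²=0.414141
  +D: nom +21.000 → Σnom=35.600; wc +0.189/-0.189 → slack +1.179/-1.361; half-tol=0.189, Σhalf²=0.449862
  +E: nom +15.900 → Σnom=51.500; wc +0.410/-0.410 → slack +1.589/-1.771; half-tol=0.410, Σhalf²=0.617962
  +F: nom +24.100 → Σnom=75.600; wc +0.030/-0.290 → slack +1.619/-2.061; half-tol=0.160, Σhalf²=0.643562
  -G: nom -7.800 → Σnom=67.800; wc +0.221/-0.220 → slack +1.840/-2.281; half-tol=0.221, Σhalf²=0.692182
  -H: nom -16.780 → Σnom=51.020; wc +0.463/-0.463 → slack +2.303/-2.744; half-tol=0.463, Σhalf²=0.906551
Nominal = 51.020. Worst-case = [51.020 - 2.744, 51.020 + 2.303] = [48.276, 53.323]. RSS = √0.906551 = 0.952.

nominal=51.020 wc=[48.276,53.323] rss=0.952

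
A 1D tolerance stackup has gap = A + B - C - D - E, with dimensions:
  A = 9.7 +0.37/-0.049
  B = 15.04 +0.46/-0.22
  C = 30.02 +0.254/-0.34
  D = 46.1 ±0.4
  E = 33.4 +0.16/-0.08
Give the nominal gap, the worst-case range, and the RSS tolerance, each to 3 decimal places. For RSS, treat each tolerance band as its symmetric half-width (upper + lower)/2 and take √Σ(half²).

Stack each dimension's contribution:
  +A: nom +9.700 → Σnom=9.700; wc +0.370/-0.049 → slack +0.370/-0.049; half-tol=0.209, Σhalf²=0.043890
  +B: nom +15.040 → Σnom=24.740; wc +0.460/-0.220 → slack +0.830/-0.269; half-tol=0.340, Σhalf²=0.159490
  -C: nom -30.020 → Σnom=-5.280; wc +0.340/-0.254 → slack +1.170/-0.523; half-tol=0.297, Σhalf²=0.247699
  -D: nom -46.100 → Σnom=-51.380; wc +0.400/-0.400 → slack +1.570/-0.923; half-tol=0.400, Σhalf²=0.407699
  -E: nom -33.400 → Σnom=-84.780; wc +0.080/-0.160 → slack +1.650/-1.083; half-tol=0.120, Σhalf²=0.422099
Nominal = -84.780. Worst-case = [-84.780 - 1.083, -84.780 + 1.650] = [-85.863, -83.130]. RSS = √0.422099 = 0.650.

nominal=-84.780 wc=[-85.863,-83.130] rss=0.650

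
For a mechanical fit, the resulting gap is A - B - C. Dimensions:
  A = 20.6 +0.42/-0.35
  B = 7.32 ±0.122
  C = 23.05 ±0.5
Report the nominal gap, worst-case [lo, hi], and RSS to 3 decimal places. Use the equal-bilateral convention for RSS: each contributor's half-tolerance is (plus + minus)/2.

Stack each dimension's contribution:
  +A: nom +20.600 → Σnom=20.600; wc +0.420/-0.350 → slack +0.420/-0.350; half-tol=0.385, Σhalf²=0.148225
  -B: nom -7.320 → Σnom=13.280; wc +0.122/-0.122 → slack +0.542/-0.472; half-tol=0.122, Σhalf²=0.163109
  -C: nom -23.050 → Σnom=-9.770; wc +0.500/-0.500 → slack +1.042/-0.972; half-tol=0.500, Σhalf²=0.413109
Nominal = -9.770. Worst-case = [-9.770 - 0.972, -9.770 + 1.042] = [-10.742, -8.728]. RSS = √0.413109 = 0.643.

nominal=-9.770 wc=[-10.742,-8.728] rss=0.643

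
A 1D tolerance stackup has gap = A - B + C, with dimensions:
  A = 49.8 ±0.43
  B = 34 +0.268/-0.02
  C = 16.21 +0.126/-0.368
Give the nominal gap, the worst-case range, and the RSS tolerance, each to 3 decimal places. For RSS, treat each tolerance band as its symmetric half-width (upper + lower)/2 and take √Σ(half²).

Stack each dimension's contribution:
  +A: nom +49.800 → Σnom=49.800; wc +0.430/-0.430 → slack +0.430/-0.430; half-tol=0.430, Σhalf²=0.184900
  -B: nom -34.000 → Σnom=15.800; wc +0.020/-0.268 → slack +0.450/-0.698; half-tol=0.144, Σhalf²=0.205636
  +C: nom +16.210 → Σnom=32.010; wc +0.126/-0.368 → slack +0.576/-1.066; half-tol=0.247, Σhalf²=0.266645
Nominal = 32.010. Worst-case = [32.010 - 1.066, 32.010 + 0.576] = [30.944, 32.586]. RSS = √0.266645 = 0.516.

nominal=32.010 wc=[30.944,32.586] rss=0.516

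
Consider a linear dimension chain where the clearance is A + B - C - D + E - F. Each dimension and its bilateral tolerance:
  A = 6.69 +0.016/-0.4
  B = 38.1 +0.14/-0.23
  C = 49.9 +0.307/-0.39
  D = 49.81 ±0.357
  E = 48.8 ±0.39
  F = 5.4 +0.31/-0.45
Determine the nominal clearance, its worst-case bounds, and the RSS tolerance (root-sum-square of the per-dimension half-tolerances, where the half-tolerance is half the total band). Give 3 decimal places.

nominal=-11.520 wc=[-13.514,-9.777] rss=0.789

Stack each dimension's contribution:
  +A: nom +6.690 → Σnom=6.690; wc +0.016/-0.400 → slack +0.016/-0.400; half-tol=0.208, Σhalf²=0.043264
  +B: nom +38.100 → Σnom=44.790; wc +0.140/-0.230 → slack +0.156/-0.630; half-tol=0.185, Σhalf²=0.077489
  -C: nom -49.900 → Σnom=-5.110; wc +0.390/-0.307 → slack +0.546/-0.937; half-tol=0.349, Σhalf²=0.198941
  -D: nom -49.810 → Σnom=-54.920; wc +0.357/-0.357 → slack +0.903/-1.294; half-tol=0.357, Σhalf²=0.326390
  +E: nom +48.800 → Σnom=-6.120; wc +0.390/-0.390 → slack +1.293/-1.684; half-tol=0.390, Σhalf²=0.478490
  -F: nom -5.400 → Σnom=-11.520; wc +0.450/-0.310 → slack +1.743/-1.994; half-tol=0.380, Σhalf²=0.622890
Nominal = -11.520. Worst-case = [-11.520 - 1.994, -11.520 + 1.743] = [-13.514, -9.777]. RSS = √0.622890 = 0.789.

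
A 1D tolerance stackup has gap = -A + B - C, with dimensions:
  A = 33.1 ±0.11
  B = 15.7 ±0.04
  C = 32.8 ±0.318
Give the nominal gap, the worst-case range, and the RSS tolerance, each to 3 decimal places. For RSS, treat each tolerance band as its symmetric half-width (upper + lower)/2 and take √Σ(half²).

Stack each dimension's contribution:
  -A: nom -33.100 → Σnom=-33.100; wc +0.110/-0.110 → slack +0.110/-0.110; half-tol=0.110, Σhalf²=0.012100
  +B: nom +15.700 → Σnom=-17.400; wc +0.040/-0.040 → slack +0.150/-0.150; half-tol=0.040, Σhalf²=0.013700
  -C: nom -32.800 → Σnom=-50.200; wc +0.318/-0.318 → slack +0.468/-0.468; half-tol=0.318, Σhalf²=0.114824
Nominal = -50.200. Worst-case = [-50.200 - 0.468, -50.200 + 0.468] = [-50.668, -49.732]. RSS = √0.114824 = 0.339.

nominal=-50.200 wc=[-50.668,-49.732] rss=0.339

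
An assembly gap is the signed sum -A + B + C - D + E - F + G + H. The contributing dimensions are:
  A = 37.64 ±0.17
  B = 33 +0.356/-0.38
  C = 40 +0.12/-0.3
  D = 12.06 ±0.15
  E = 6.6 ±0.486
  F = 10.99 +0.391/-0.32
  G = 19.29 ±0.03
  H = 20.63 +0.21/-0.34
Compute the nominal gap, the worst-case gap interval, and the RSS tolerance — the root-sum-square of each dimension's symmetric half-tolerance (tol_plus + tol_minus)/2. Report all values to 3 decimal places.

Stack each dimension's contribution:
  -A: nom -37.640 → Σnom=-37.640; wc +0.170/-0.170 → slack +0.170/-0.170; half-tol=0.170, Σhalf²=0.028900
  +B: nom +33.000 → Σnom=-4.640; wc +0.356/-0.380 → slack +0.526/-0.550; half-tol=0.368, Σhalf²=0.164324
  +C: nom +40.000 → Σnom=35.360; wc +0.120/-0.300 → slack +0.646/-0.850; half-tol=0.210, Σhalf²=0.208424
  -D: nom -12.060 → Σnom=23.300; wc +0.150/-0.150 → slack +0.796/-1.000; half-tol=0.150, Σhalf²=0.230924
  +E: nom +6.600 → Σnom=29.900; wc +0.486/-0.486 → slack +1.282/-1.486; half-tol=0.486, Σhalf²=0.467120
  -F: nom -10.990 → Σnom=18.910; wc +0.320/-0.391 → slack +1.602/-1.877; half-tol=0.356, Σhalf²=0.593500
  +G: nom +19.290 → Σnom=38.200; wc +0.030/-0.030 → slack +1.632/-1.907; half-tol=0.030, Σhalf²=0.594400
  +H: nom +20.630 → Σnom=58.830; wc +0.210/-0.340 → slack +1.842/-2.247; half-tol=0.275, Σhalf²=0.670025
Nominal = 58.830. Worst-case = [58.830 - 2.247, 58.830 + 1.842] = [56.583, 60.672]. RSS = √0.670025 = 0.819.

nominal=58.830 wc=[56.583,60.672] rss=0.819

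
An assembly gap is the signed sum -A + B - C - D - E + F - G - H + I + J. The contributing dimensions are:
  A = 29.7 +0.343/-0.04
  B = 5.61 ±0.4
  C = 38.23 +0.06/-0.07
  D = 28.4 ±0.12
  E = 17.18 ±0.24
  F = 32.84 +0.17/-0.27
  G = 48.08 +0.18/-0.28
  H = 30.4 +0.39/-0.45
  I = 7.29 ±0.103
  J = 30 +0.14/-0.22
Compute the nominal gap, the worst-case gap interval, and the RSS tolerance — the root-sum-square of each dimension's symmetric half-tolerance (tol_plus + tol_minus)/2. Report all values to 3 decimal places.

nominal=-116.250 wc=[-118.576,-114.237] rss=0.770

Stack each dimension's contribution:
  -A: nom -29.700 → Σnom=-29.700; wc +0.040/-0.343 → slack +0.040/-0.343; half-tol=0.192, Σhalf²=0.036672
  +B: nom +5.610 → Σnom=-24.090; wc +0.400/-0.400 → slack +0.440/-0.743; half-tol=0.400, Σhalf²=0.196672
  -C: nom -38.230 → Σnom=-62.320; wc +0.070/-0.060 → slack +0.510/-0.803; half-tol=0.065, Σhalf²=0.200897
  -D: nom -28.400 → Σnom=-90.720; wc +0.120/-0.120 → slack +0.630/-0.923; half-tol=0.120, Σhalf²=0.215297
  -E: nom -17.180 → Σnom=-107.900; wc +0.240/-0.240 → slack +0.870/-1.163; half-tol=0.240, Σhalf²=0.272897
  +F: nom +32.840 → Σnom=-75.060; wc +0.170/-0.270 → slack +1.040/-1.433; half-tol=0.220, Σhalf²=0.321297
  -G: nom -48.080 → Σnom=-123.140; wc +0.280/-0.180 → slack +1.320/-1.613; half-tol=0.230, Σhalf²=0.374197
  -H: nom -30.400 → Σnom=-153.540; wc +0.450/-0.390 → slack +1.770/-2.003; half-tol=0.420, Σhalf²=0.550597
  +I: nom +7.290 → Σnom=-146.250; wc +0.103/-0.103 → slack +1.873/-2.106; half-tol=0.103, Σhalf²=0.561206
  +J: nom +30.000 → Σnom=-116.250; wc +0.140/-0.220 → slack +2.013/-2.326; half-tol=0.180, Σhalf²=0.593606
Nominal = -116.250. Worst-case = [-116.250 - 2.326, -116.250 + 2.013] = [-118.576, -114.237]. RSS = √0.593606 = 0.770.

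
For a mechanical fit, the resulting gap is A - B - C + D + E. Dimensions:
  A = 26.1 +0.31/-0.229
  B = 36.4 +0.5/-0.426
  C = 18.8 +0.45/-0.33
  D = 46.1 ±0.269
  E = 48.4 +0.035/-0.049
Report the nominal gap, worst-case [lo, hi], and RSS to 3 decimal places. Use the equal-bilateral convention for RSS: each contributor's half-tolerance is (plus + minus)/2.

Stack each dimension's contribution:
  +A: nom +26.100 → Σnom=26.100; wc +0.310/-0.229 → slack +0.310/-0.229; half-tol=0.270, Σhalf²=0.072630
  -B: nom -36.400 → Σnom=-10.300; wc +0.426/-0.500 → slack +0.736/-0.729; half-tol=0.463, Σhalf²=0.286999
  -C: nom -18.800 → Σnom=-29.100; wc +0.330/-0.450 → slack +1.066/-1.179; half-tol=0.390, Σhalf²=0.439099
  +D: nom +46.100 → Σnom=17.000; wc +0.269/-0.269 → slack +1.335/-1.448; half-tol=0.269, Σhalf²=0.511460
  +E: nom +48.400 → Σnom=65.400; wc +0.035/-0.049 → slack +1.370/-1.497; half-tol=0.042, Σhalf²=0.513224
Nominal = 65.400. Worst-case = [65.400 - 1.497, 65.400 + 1.370] = [63.903, 66.770]. RSS = √0.513224 = 0.716.

nominal=65.400 wc=[63.903,66.770] rss=0.716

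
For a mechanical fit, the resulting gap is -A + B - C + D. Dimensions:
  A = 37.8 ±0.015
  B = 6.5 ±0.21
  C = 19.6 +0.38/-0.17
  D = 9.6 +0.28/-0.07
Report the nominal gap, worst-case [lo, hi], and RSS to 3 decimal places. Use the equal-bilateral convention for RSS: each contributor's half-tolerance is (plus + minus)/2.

Stack each dimension's contribution:
  -A: nom -37.800 → Σnom=-37.800; wc +0.015/-0.015 → slack +0.015/-0.015; half-tol=0.015, Σhalf²=0.000225
  +B: nom +6.500 → Σnom=-31.300; wc +0.210/-0.210 → slack +0.225/-0.225; half-tol=0.210, Σhalf²=0.044325
  -C: nom -19.600 → Σnom=-50.900; wc +0.170/-0.380 → slack +0.395/-0.605; half-tol=0.275, Σhalf²=0.119950
  +D: nom +9.600 → Σnom=-41.300; wc +0.280/-0.070 → slack +0.675/-0.675; half-tol=0.175, Σhalf²=0.150575
Nominal = -41.300. Worst-case = [-41.300 - 0.675, -41.300 + 0.675] = [-41.975, -40.625]. RSS = √0.150575 = 0.388.

nominal=-41.300 wc=[-41.975,-40.625] rss=0.388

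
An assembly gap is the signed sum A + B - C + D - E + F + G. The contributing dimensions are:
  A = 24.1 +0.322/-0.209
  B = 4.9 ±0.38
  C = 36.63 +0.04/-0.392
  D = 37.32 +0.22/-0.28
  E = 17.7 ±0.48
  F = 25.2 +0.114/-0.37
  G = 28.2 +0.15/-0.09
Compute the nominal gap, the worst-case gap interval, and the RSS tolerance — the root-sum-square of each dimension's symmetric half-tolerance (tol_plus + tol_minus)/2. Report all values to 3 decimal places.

nominal=65.390 wc=[63.541,67.448] rss=0.792

Stack each dimension's contribution:
  +A: nom +24.100 → Σnom=24.100; wc +0.322/-0.209 → slack +0.322/-0.209; half-tol=0.266, Σhalf²=0.070490
  +B: nom +4.900 → Σnom=29.000; wc +0.380/-0.380 → slack +0.702/-0.589; half-tol=0.380, Σhalf²=0.214890
  -C: nom -36.630 → Σnom=-7.630; wc +0.392/-0.040 → slack +1.094/-0.629; half-tol=0.216, Σhalf²=0.261546
  +D: nom +37.320 → Σnom=29.690; wc +0.220/-0.280 → slack +1.314/-0.909; half-tol=0.250, Σhalf²=0.324046
  -E: nom -17.700 → Σnom=11.990; wc +0.480/-0.480 → slack +1.794/-1.389; half-tol=0.480, Σhalf²=0.554446
  +F: nom +25.200 → Σnom=37.190; wc +0.114/-0.370 → slack +1.908/-1.759; half-tol=0.242, Σhalf²=0.613010
  +G: nom +28.200 → Σnom=65.390; wc +0.150/-0.090 → slack +2.058/-1.849; half-tol=0.120, Σhalf²=0.627410
Nominal = 65.390. Worst-case = [65.390 - 1.849, 65.390 + 2.058] = [63.541, 67.448]. RSS = √0.627410 = 0.792.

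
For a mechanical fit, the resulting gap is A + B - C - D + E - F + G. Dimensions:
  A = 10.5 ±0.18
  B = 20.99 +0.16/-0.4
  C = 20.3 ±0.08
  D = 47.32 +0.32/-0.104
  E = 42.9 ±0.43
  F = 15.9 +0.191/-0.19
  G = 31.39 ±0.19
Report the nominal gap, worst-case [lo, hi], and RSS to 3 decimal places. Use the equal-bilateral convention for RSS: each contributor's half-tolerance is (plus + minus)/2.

nominal=22.260 wc=[20.469,23.594] rss=0.648

Stack each dimension's contribution:
  +A: nom +10.500 → Σnom=10.500; wc +0.180/-0.180 → slack +0.180/-0.180; half-tol=0.180, Σhalf²=0.032400
  +B: nom +20.990 → Σnom=31.490; wc +0.160/-0.400 → slack +0.340/-0.580; half-tol=0.280, Σhalf²=0.110800
  -C: nom -20.300 → Σnom=11.190; wc +0.080/-0.080 → slack +0.420/-0.660; half-tol=0.080, Σhalf²=0.117200
  -D: nom -47.320 → Σnom=-36.130; wc +0.104/-0.320 → slack +0.524/-0.980; half-tol=0.212, Σhalf²=0.162144
  +E: nom +42.900 → Σnom=6.770; wc +0.430/-0.430 → slack +0.954/-1.410; half-tol=0.430, Σhalf²=0.347044
  -F: nom -15.900 → Σnom=-9.130; wc +0.190/-0.191 → slack +1.144/-1.601; half-tol=0.191, Σhalf²=0.383334
  +G: nom +31.390 → Σnom=22.260; wc +0.190/-0.190 → slack +1.334/-1.791; half-tol=0.190, Σhalf²=0.419434
Nominal = 22.260. Worst-case = [22.260 - 1.791, 22.260 + 1.334] = [20.469, 23.594]. RSS = √0.419434 = 0.648.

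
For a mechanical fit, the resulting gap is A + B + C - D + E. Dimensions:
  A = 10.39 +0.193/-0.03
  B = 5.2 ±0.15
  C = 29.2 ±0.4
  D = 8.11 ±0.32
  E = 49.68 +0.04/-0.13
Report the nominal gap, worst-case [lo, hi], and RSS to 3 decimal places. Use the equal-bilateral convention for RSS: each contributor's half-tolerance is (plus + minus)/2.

Stack each dimension's contribution:
  +A: nom +10.390 → Σnom=10.390; wc +0.193/-0.030 → slack +0.193/-0.030; half-tol=0.112, Σhalf²=0.012432
  +B: nom +5.200 → Σnom=15.590; wc +0.150/-0.150 → slack +0.343/-0.180; half-tol=0.150, Σhalf²=0.034932
  +C: nom +29.200 → Σnom=44.790; wc +0.400/-0.400 → slack +0.743/-0.580; half-tol=0.400, Σhalf²=0.194932
  -D: nom -8.110 → Σnom=36.680; wc +0.320/-0.320 → slack +1.063/-0.900; half-tol=0.320, Σhalf²=0.297332
  +E: nom +49.680 → Σnom=86.360; wc +0.040/-0.130 → slack +1.103/-1.030; half-tol=0.085, Σhalf²=0.304557
Nominal = 86.360. Worst-case = [86.360 - 1.030, 86.360 + 1.103] = [85.330, 87.463]. RSS = √0.304557 = 0.552.

nominal=86.360 wc=[85.330,87.463] rss=0.552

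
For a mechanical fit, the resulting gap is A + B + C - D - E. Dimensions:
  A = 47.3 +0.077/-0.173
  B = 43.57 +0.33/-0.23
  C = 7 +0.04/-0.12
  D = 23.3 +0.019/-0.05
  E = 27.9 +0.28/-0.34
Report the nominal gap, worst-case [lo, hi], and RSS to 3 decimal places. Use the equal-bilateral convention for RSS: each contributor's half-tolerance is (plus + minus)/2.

Stack each dimension's contribution:
  +A: nom +47.300 → Σnom=47.300; wc +0.077/-0.173 → slack +0.077/-0.173; half-tol=0.125, Σhalf²=0.015625
  +B: nom +43.570 → Σnom=90.870; wc +0.330/-0.230 → slack +0.407/-0.403; half-tol=0.280, Σhalf²=0.094025
  +C: nom +7.000 → Σnom=97.870; wc +0.040/-0.120 → slack +0.447/-0.523; half-tol=0.080, Σhalf²=0.100425
  -D: nom -23.300 → Σnom=74.570; wc +0.050/-0.019 → slack +0.497/-0.542; half-tol=0.035, Σhalf²=0.101615
  -E: nom -27.900 → Σnom=46.670; wc +0.340/-0.280 → slack +0.837/-0.822; half-tol=0.310, Σhalf²=0.197715
Nominal = 46.670. Worst-case = [46.670 - 0.822, 46.670 + 0.837] = [45.848, 47.507]. RSS = √0.197715 = 0.445.

nominal=46.670 wc=[45.848,47.507] rss=0.445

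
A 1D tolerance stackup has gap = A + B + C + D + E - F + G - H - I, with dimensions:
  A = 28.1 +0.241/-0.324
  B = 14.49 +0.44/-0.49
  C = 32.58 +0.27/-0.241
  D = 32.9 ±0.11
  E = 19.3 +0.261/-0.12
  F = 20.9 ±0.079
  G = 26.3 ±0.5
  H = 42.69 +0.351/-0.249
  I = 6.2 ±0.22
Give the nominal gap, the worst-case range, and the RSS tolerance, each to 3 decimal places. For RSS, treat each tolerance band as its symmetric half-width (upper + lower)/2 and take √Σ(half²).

Stack each dimension's contribution:
  +A: nom +28.100 → Σnom=28.100; wc +0.241/-0.324 → slack +0.241/-0.324; half-tol=0.282, Σhalf²=0.079806
  +B: nom +14.490 → Σnom=42.590; wc +0.440/-0.490 → slack +0.681/-0.814; half-tol=0.465, Σhalf²=0.296031
  +C: nom +32.580 → Σnom=75.170; wc +0.270/-0.241 → slack +0.951/-1.055; half-tol=0.256, Σhalf²=0.361311
  +D: nom +32.900 → Σnom=108.070; wc +0.110/-0.110 → slack +1.061/-1.165; half-tol=0.110, Σhalf²=0.373411
  +E: nom +19.300 → Σnom=127.370; wc +0.261/-0.120 → slack +1.322/-1.285; half-tol=0.191, Σhalf²=0.409702
  -F: nom -20.900 → Σnom=106.470; wc +0.079/-0.079 → slack +1.401/-1.364; half-tol=0.079, Σhalf²=0.415943
  +G: nom +26.300 → Σnom=132.770; wc +0.500/-0.500 → slack +1.901/-1.864; half-tol=0.500, Σhalf²=0.665943
  -H: nom -42.690 → Σnom=90.080; wc +0.249/-0.351 → slack +2.150/-2.215; half-tol=0.300, Σhalf²=0.755943
  -I: nom -6.200 → Σnom=83.880; wc +0.220/-0.220 → slack +2.370/-2.435; half-tol=0.220, Σhalf²=0.804343
Nominal = 83.880. Worst-case = [83.880 - 2.435, 83.880 + 2.370] = [81.445, 86.250]. RSS = √0.804343 = 0.897.

nominal=83.880 wc=[81.445,86.250] rss=0.897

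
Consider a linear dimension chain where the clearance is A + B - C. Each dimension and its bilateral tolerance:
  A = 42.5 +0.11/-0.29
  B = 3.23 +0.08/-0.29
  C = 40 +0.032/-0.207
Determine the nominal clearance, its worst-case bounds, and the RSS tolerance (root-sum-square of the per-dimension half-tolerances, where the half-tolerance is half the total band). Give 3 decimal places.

Stack each dimension's contribution:
  +A: nom +42.500 → Σnom=42.500; wc +0.110/-0.290 → slack +0.110/-0.290; half-tol=0.200, Σhalf²=0.040000
  +B: nom +3.230 → Σnom=45.730; wc +0.080/-0.290 → slack +0.190/-0.580; half-tol=0.185, Σhalf²=0.074225
  -C: nom -40.000 → Σnom=5.730; wc +0.207/-0.032 → slack +0.397/-0.612; half-tol=0.119, Σhalf²=0.088505
Nominal = 5.730. Worst-case = [5.730 - 0.612, 5.730 + 0.397] = [5.118, 6.127]. RSS = √0.088505 = 0.297.

nominal=5.730 wc=[5.118,6.127] rss=0.297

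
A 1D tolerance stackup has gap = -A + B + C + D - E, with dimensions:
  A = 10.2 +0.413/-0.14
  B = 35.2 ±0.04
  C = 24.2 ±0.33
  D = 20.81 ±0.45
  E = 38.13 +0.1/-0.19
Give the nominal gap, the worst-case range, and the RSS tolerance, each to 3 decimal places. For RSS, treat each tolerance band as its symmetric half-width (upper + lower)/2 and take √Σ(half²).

nominal=31.880 wc=[30.547,33.030] rss=0.641

Stack each dimension's contribution:
  -A: nom -10.200 → Σnom=-10.200; wc +0.140/-0.413 → slack +0.140/-0.413; half-tol=0.276, Σhalf²=0.076452
  +B: nom +35.200 → Σnom=25.000; wc +0.040/-0.040 → slack +0.180/-0.453; half-tol=0.040, Σhalf²=0.078052
  +C: nom +24.200 → Σnom=49.200; wc +0.330/-0.330 → slack +0.510/-0.783; half-tol=0.330, Σhalf²=0.186952
  +D: nom +20.810 → Σnom=70.010; wc +0.450/-0.450 → slack +0.960/-1.233; half-tol=0.450, Σhalf²=0.389452
  -E: nom -38.130 → Σnom=31.880; wc +0.190/-0.100 → slack +1.150/-1.333; half-tol=0.145, Σhalf²=0.410477
Nominal = 31.880. Worst-case = [31.880 - 1.333, 31.880 + 1.150] = [30.547, 33.030]. RSS = √0.410477 = 0.641.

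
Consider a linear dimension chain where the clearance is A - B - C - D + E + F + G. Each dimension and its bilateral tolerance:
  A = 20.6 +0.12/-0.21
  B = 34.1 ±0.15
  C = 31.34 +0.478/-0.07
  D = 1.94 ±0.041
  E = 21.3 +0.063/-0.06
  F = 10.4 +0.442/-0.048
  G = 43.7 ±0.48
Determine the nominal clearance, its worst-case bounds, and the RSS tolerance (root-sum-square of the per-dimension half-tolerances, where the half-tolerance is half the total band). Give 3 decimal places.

Stack each dimension's contribution:
  +A: nom +20.600 → Σnom=20.600; wc +0.120/-0.210 → slack +0.120/-0.210; half-tol=0.165, Σhalf²=0.027225
  -B: nom -34.100 → Σnom=-13.500; wc +0.150/-0.150 → slack +0.270/-0.360; half-tol=0.150, Σhalf²=0.049725
  -C: nom -31.340 → Σnom=-44.840; wc +0.070/-0.478 → slack +0.340/-0.838; half-tol=0.274, Σhalf²=0.124801
  -D: nom -1.940 → Σnom=-46.780; wc +0.041/-0.041 → slack +0.381/-0.879; half-tol=0.041, Σhalf²=0.126482
  +E: nom +21.300 → Σnom=-25.480; wc +0.063/-0.060 → slack +0.444/-0.939; half-tol=0.061, Σhalf²=0.130264
  +F: nom +10.400 → Σnom=-15.080; wc +0.442/-0.048 → slack +0.886/-0.987; half-tol=0.245, Σhalf²=0.190289
  +G: nom +43.700 → Σnom=28.620; wc +0.480/-0.480 → slack +1.366/-1.467; half-tol=0.480, Σhalf²=0.420689
Nominal = 28.620. Worst-case = [28.620 - 1.467, 28.620 + 1.366] = [27.153, 29.986]. RSS = √0.420689 = 0.649.

nominal=28.620 wc=[27.153,29.986] rss=0.649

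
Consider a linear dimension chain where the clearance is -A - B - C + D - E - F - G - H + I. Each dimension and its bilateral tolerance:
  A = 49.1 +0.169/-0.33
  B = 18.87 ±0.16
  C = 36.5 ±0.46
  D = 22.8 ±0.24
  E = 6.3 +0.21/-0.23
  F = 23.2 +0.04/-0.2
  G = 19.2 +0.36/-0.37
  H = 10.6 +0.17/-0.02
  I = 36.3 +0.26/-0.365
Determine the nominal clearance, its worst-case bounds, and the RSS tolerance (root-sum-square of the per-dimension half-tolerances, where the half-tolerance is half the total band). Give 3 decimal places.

nominal=-104.670 wc=[-106.844,-102.400] rss=0.812

Stack each dimension's contribution:
  -A: nom -49.100 → Σnom=-49.100; wc +0.330/-0.169 → slack +0.330/-0.169; half-tol=0.249, Σhalf²=0.062250
  -B: nom -18.870 → Σnom=-67.970; wc +0.160/-0.160 → slack +0.490/-0.329; half-tol=0.160, Σhalf²=0.087850
  -C: nom -36.500 → Σnom=-104.470; wc +0.460/-0.460 → slack +0.950/-0.789; half-tol=0.460, Σhalf²=0.299450
  +D: nom +22.800 → Σnom=-81.670; wc +0.240/-0.240 → slack +1.190/-1.029; half-tol=0.240, Σhalf²=0.357050
  -E: nom -6.300 → Σnom=-87.970; wc +0.230/-0.210 → slack +1.420/-1.239; half-tol=0.220, Σhalf²=0.405450
  -F: nom -23.200 → Σnom=-111.170; wc +0.200/-0.040 → slack +1.620/-1.279; half-tol=0.120, Σhalf²=0.419850
  -G: nom -19.200 → Σnom=-130.370; wc +0.370/-0.360 → slack +1.990/-1.639; half-tol=0.365, Σhalf²=0.553075
  -H: nom -10.600 → Σnom=-140.970; wc +0.020/-0.170 → slack +2.010/-1.809; half-tol=0.095, Σhalf²=0.562100
  +I: nom +36.300 → Σnom=-104.670; wc +0.260/-0.365 → slack +2.270/-2.174; half-tol=0.312, Σhalf²=0.659756
Nominal = -104.670. Worst-case = [-104.670 - 2.174, -104.670 + 2.270] = [-106.844, -102.400]. RSS = √0.659756 = 0.812.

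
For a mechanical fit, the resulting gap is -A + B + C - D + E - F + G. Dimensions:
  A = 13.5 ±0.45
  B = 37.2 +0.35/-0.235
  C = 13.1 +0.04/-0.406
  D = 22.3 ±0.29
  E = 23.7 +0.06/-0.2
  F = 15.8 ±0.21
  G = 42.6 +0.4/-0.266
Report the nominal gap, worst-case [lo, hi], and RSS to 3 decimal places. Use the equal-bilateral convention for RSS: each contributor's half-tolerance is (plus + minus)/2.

Stack each dimension's contribution:
  -A: nom -13.500 → Σnom=-13.500; wc +0.450/-0.450 → slack +0.450/-0.450; half-tol=0.450, Σhalf²=0.202500
  +B: nom +37.200 → Σnom=23.700; wc +0.350/-0.235 → slack +0.800/-0.685; half-tol=0.292, Σhalf²=0.288056
  +C: nom +13.100 → Σnom=36.800; wc +0.040/-0.406 → slack +0.840/-1.091; half-tol=0.223, Σhalf²=0.337785
  -D: nom -22.300 → Σnom=14.500; wc +0.290/-0.290 → slack +1.130/-1.381; half-tol=0.290, Σhalf²=0.421885
  +E: nom +23.700 → Σnom=38.200; wc +0.060/-0.200 → slack +1.190/-1.581; half-tol=0.130, Σhalf²=0.438785
  -F: nom -15.800 → Σnom=22.400; wc +0.210/-0.210 → slack +1.400/-1.791; half-tol=0.210, Σhalf²=0.482885
  +G: nom +42.600 → Σnom=65.000; wc +0.400/-0.266 → slack +1.800/-2.057; half-tol=0.333, Σhalf²=0.593774
Nominal = 65.000. Worst-case = [65.000 - 2.057, 65.000 + 1.800] = [62.943, 66.800]. RSS = √0.593774 = 0.771.

nominal=65.000 wc=[62.943,66.800] rss=0.771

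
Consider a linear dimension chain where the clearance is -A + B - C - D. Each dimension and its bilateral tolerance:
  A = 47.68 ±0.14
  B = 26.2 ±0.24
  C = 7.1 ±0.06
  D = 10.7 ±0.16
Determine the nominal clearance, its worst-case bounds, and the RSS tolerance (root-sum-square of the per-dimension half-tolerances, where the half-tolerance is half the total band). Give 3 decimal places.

nominal=-39.280 wc=[-39.880,-38.680] rss=0.326

Stack each dimension's contribution:
  -A: nom -47.680 → Σnom=-47.680; wc +0.140/-0.140 → slack +0.140/-0.140; half-tol=0.140, Σhalf²=0.019600
  +B: nom +26.200 → Σnom=-21.480; wc +0.240/-0.240 → slack +0.380/-0.380; half-tol=0.240, Σhalf²=0.077200
  -C: nom -7.100 → Σnom=-28.580; wc +0.060/-0.060 → slack +0.440/-0.440; half-tol=0.060, Σhalf²=0.080800
  -D: nom -10.700 → Σnom=-39.280; wc +0.160/-0.160 → slack +0.600/-0.600; half-tol=0.160, Σhalf²=0.106400
Nominal = -39.280. Worst-case = [-39.280 - 0.600, -39.280 + 0.600] = [-39.880, -38.680]. RSS = √0.106400 = 0.326.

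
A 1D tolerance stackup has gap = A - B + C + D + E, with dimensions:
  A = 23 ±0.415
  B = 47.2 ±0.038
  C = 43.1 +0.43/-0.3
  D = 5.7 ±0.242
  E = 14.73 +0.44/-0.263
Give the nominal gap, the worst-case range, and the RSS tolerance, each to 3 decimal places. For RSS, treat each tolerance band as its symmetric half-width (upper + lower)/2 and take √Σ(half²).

nominal=39.330 wc=[38.072,40.895] rss=0.699

Stack each dimension's contribution:
  +A: nom +23.000 → Σnom=23.000; wc +0.415/-0.415 → slack +0.415/-0.415; half-tol=0.415, Σhalf²=0.172225
  -B: nom -47.200 → Σnom=-24.200; wc +0.038/-0.038 → slack +0.453/-0.453; half-tol=0.038, Σhalf²=0.173669
  +C: nom +43.100 → Σnom=18.900; wc +0.430/-0.300 → slack +0.883/-0.753; half-tol=0.365, Σhalf²=0.306894
  +D: nom +5.700 → Σnom=24.600; wc +0.242/-0.242 → slack +1.125/-0.995; half-tol=0.242, Σhalf²=0.365458
  +E: nom +14.730 → Σnom=39.330; wc +0.440/-0.263 → slack +1.565/-1.258; half-tol=0.352, Σhalf²=0.489010
Nominal = 39.330. Worst-case = [39.330 - 1.258, 39.330 + 1.565] = [38.072, 40.895]. RSS = √0.489010 = 0.699.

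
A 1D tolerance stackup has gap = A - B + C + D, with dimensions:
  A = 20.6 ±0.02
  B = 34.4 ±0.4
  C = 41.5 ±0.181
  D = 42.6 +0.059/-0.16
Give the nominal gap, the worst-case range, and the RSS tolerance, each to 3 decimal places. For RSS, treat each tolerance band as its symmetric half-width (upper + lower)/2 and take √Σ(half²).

nominal=70.300 wc=[69.539,70.960] rss=0.453

Stack each dimension's contribution:
  +A: nom +20.600 → Σnom=20.600; wc +0.020/-0.020 → slack +0.020/-0.020; half-tol=0.020, Σhalf²=0.000400
  -B: nom -34.400 → Σnom=-13.800; wc +0.400/-0.400 → slack +0.420/-0.420; half-tol=0.400, Σhalf²=0.160400
  +C: nom +41.500 → Σnom=27.700; wc +0.181/-0.181 → slack +0.601/-0.601; half-tol=0.181, Σhalf²=0.193161
  +D: nom +42.600 → Σnom=70.300; wc +0.059/-0.160 → slack +0.660/-0.761; half-tol=0.110, Σhalf²=0.205151
Nominal = 70.300. Worst-case = [70.300 - 0.761, 70.300 + 0.660] = [69.539, 70.960]. RSS = √0.205151 = 0.453.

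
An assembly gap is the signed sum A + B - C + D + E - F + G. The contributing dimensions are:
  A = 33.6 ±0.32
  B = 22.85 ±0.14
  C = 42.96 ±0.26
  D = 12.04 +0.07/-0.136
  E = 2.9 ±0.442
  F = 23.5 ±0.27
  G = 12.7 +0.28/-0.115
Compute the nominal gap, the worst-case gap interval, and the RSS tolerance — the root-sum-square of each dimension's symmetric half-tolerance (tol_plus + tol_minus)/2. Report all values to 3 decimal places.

Stack each dimension's contribution:
  +A: nom +33.600 → Σnom=33.600; wc +0.320/-0.320 → slack +0.320/-0.320; half-tol=0.320, Σhalf²=0.102400
  +B: nom +22.850 → Σnom=56.450; wc +0.140/-0.140 → slack +0.460/-0.460; half-tol=0.140, Σhalf²=0.122000
  -C: nom -42.960 → Σnom=13.490; wc +0.260/-0.260 → slack +0.720/-0.720; half-tol=0.260, Σhalf²=0.189600
  +D: nom +12.040 → Σnom=25.530; wc +0.070/-0.136 → slack +0.790/-0.856; half-tol=0.103, Σhalf²=0.200209
  +E: nom +2.900 → Σnom=28.430; wc +0.442/-0.442 → slack +1.232/-1.298; half-tol=0.442, Σhalf²=0.395573
  -F: nom -23.500 → Σnom=4.930; wc +0.270/-0.270 → slack +1.502/-1.568; half-tol=0.270, Σhalf²=0.468473
  +G: nom +12.700 → Σnom=17.630; wc +0.280/-0.115 → slack +1.782/-1.683; half-tol=0.198, Σhalf²=0.507479
Nominal = 17.630. Worst-case = [17.630 - 1.683, 17.630 + 1.782] = [15.947, 19.412]. RSS = √0.507479 = 0.712.

nominal=17.630 wc=[15.947,19.412] rss=0.712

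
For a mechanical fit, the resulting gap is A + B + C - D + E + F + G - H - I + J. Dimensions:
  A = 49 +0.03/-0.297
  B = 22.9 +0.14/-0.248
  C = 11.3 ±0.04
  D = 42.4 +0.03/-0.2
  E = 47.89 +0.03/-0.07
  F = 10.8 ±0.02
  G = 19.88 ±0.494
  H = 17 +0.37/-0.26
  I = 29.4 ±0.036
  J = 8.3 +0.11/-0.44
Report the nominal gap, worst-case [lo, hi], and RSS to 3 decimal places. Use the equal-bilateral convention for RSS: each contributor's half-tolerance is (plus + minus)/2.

Stack each dimension's contribution:
  +A: nom +49.000 → Σnom=49.000; wc +0.030/-0.297 → slack +0.030/-0.297; half-tol=0.163, Σhalf²=0.026732
  +B: nom +22.900 → Σnom=71.900; wc +0.140/-0.248 → slack +0.170/-0.545; half-tol=0.194, Σhalf²=0.064368
  +C: nom +11.300 → Σnom=83.200; wc +0.040/-0.040 → slack +0.210/-0.585; half-tol=0.040, Σhalf²=0.065968
  -D: nom -42.400 → Σnom=40.800; wc +0.200/-0.030 → slack +0.410/-0.615; half-tol=0.115, Σhalf²=0.079193
  +E: nom +47.890 → Σnom=88.690; wc +0.030/-0.070 → slack +0.440/-0.685; half-tol=0.050, Σhalf²=0.081693
  +F: nom +10.800 → Σnom=99.490; wc +0.020/-0.020 → slack +0.460/-0.705; half-tol=0.020, Σhalf²=0.082093
  +G: nom +19.880 → Σnom=119.370; wc +0.494/-0.494 → slack +0.954/-1.199; half-tol=0.494, Σhalf²=0.326129
  -H: nom -17.000 → Σnom=102.370; wc +0.260/-0.370 → slack +1.214/-1.569; half-tol=0.315, Σhalf²=0.425354
  -I: nom -29.400 → Σnom=72.970; wc +0.036/-0.036 → slack +1.250/-1.605; half-tol=0.036, Σhalf²=0.426650
  +J: nom +8.300 → Σnom=81.270; wc +0.110/-0.440 → slack +1.360/-2.045; half-tol=0.275, Σhalf²=0.502275
Nominal = 81.270. Worst-case = [81.270 - 2.045, 81.270 + 1.360] = [79.225, 82.630]. RSS = √0.502275 = 0.709.

nominal=81.270 wc=[79.225,82.630] rss=0.709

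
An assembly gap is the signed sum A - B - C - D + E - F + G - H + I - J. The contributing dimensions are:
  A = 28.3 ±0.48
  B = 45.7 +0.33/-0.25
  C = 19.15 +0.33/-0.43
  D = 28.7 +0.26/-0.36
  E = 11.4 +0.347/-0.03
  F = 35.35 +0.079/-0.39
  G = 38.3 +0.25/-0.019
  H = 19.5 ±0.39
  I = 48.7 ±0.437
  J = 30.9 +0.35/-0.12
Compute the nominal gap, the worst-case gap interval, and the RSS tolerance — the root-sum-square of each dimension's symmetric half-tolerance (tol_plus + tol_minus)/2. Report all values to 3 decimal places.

nominal=-52.600 wc=[-55.305,-49.146] rss=1.030

Stack each dimension's contribution:
  +A: nom +28.300 → Σnom=28.300; wc +0.480/-0.480 → slack +0.480/-0.480; half-tol=0.480, Σhalf²=0.230400
  -B: nom -45.700 → Σnom=-17.400; wc +0.250/-0.330 → slack +0.730/-0.810; half-tol=0.290, Σhalf²=0.314500
  -C: nom -19.150 → Σnom=-36.550; wc +0.430/-0.330 → slack +1.160/-1.140; half-tol=0.380, Σhalf²=0.458900
  -D: nom -28.700 → Σnom=-65.250; wc +0.360/-0.260 → slack +1.520/-1.400; half-tol=0.310, Σhalf²=0.555000
  +E: nom +11.400 → Σnom=-53.850; wc +0.347/-0.030 → slack +1.867/-1.430; half-tol=0.189, Σhalf²=0.590532
  -F: nom -35.350 → Σnom=-89.200; wc +0.390/-0.079 → slack +2.257/-1.509; half-tol=0.235, Σhalf²=0.645522
  +G: nom +38.300 → Σnom=-50.900; wc +0.250/-0.019 → slack +2.507/-1.528; half-tol=0.135, Σhalf²=0.663613
  -H: nom -19.500 → Σnom=-70.400; wc +0.390/-0.390 → slack +2.897/-1.918; half-tol=0.390, Σhalf²=0.815713
  +I: nom +48.700 → Σnom=-21.700; wc +0.437/-0.437 → slack +3.334/-2.355; half-tol=0.437, Σhalf²=1.006682
  -J: nom -30.900 → Σnom=-52.600; wc +0.120/-0.350 → slack +3.454/-2.705; half-tol=0.235, Σhalf²=1.061907
Nominal = -52.600. Worst-case = [-52.600 - 2.705, -52.600 + 3.454] = [-55.305, -49.146]. RSS = √1.061907 = 1.030.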